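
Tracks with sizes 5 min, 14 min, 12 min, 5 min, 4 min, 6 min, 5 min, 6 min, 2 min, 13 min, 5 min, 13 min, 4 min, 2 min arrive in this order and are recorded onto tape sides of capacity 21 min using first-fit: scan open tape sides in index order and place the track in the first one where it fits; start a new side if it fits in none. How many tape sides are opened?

5

  5 → side 1 (new)  [load 5/21]
  14 → side 1  [load 19/21]
  12 → side 2 (new)  [load 12/21]
  5 → side 2  [load 17/21]
  4 → side 2  [load 21/21]
  6 → side 3 (new)  [load 6/21]
  5 → side 3  [load 11/21]
  6 → side 3  [load 17/21]
  2 → side 1  [load 21/21]
  13 → side 4 (new)  [load 13/21]
  5 → side 4  [load 18/21]
  13 → side 5 (new)  [load 13/21]
  4 → side 3  [load 21/21]
  2 → side 4  [load 20/21]
5 tape sides opened.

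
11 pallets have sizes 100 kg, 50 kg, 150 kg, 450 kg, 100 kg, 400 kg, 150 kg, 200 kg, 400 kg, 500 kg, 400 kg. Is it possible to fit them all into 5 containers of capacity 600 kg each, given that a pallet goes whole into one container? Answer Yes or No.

Yes

A valid assignment using 5 containers:
  container 1: 500 + 100 = 600
  container 2: 450 + 150 = 600
  container 3: 400 + 200 = 600
  container 4: 400 + 150 + 50 = 600
  container 5: 400 + 100 = 500
Every load is within 600 kg, so 5 containers suffice.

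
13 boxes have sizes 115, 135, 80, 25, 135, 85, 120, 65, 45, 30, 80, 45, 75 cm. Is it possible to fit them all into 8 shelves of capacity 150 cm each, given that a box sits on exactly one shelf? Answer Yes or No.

Yes

A valid assignment using 8 shelves:
  shelf 1: 135 = 135
  shelf 2: 135 = 135
  shelf 3: 120 + 30 = 150
  shelf 4: 115 + 25 = 140
  shelf 5: 85 + 65 = 150
  shelf 6: 80 + 45 = 125
  shelf 7: 80 + 45 = 125
  shelf 8: 75 = 75
Every load is within 150 cm, so 8 shelves suffice.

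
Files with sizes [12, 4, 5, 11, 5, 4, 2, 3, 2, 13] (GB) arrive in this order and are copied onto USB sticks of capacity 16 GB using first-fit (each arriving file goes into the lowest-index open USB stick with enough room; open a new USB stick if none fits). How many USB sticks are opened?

4

  12 → USB stick 1 (new)  [load 12/16]
  4 → USB stick 1  [load 16/16]
  5 → USB stick 2 (new)  [load 5/16]
  11 → USB stick 2  [load 16/16]
  5 → USB stick 3 (new)  [load 5/16]
  4 → USB stick 3  [load 9/16]
  2 → USB stick 3  [load 11/16]
  3 → USB stick 3  [load 14/16]
  2 → USB stick 3  [load 16/16]
  13 → USB stick 4 (new)  [load 13/16]
4 USB sticks opened.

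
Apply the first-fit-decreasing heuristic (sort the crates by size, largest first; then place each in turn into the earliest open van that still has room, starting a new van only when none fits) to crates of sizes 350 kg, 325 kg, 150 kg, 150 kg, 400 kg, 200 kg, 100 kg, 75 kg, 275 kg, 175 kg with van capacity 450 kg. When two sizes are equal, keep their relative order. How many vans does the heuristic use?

6

Sorted descending: 400, 350, 325, 275, 200, 175, 150, 150, 100, 75.
  400 → van 1 (new)  [load 400/450]
  350 → van 2 (new)  [load 350/450]
  325 → van 3 (new)  [load 325/450]
  275 → van 4 (new)  [load 275/450]
  200 → van 5 (new)  [load 200/450]
  175 → van 4  [load 450/450]
  150 → van 5  [load 350/450]
  150 → van 6 (new)  [load 150/450]
  100 → van 2  [load 450/450]
  75 → van 3  [load 400/450]
6 vans opened.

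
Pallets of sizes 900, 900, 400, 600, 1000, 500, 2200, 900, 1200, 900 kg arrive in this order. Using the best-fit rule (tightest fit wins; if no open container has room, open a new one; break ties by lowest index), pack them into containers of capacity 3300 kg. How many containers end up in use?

3

  900 → container 1 (new)  [load 900/3300]
  900 → container 1  [load 1800/3300]
  400 → container 1  [load 2200/3300]
  600 → container 1  [load 2800/3300]
  1000 → container 2 (new)  [load 1000/3300]
  500 → container 1  [load 3300/3300]
  2200 → container 2  [load 3200/3300]
  900 → container 3 (new)  [load 900/3300]
  1200 → container 3  [load 2100/3300]
  900 → container 3  [load 3000/3300]
3 containers opened.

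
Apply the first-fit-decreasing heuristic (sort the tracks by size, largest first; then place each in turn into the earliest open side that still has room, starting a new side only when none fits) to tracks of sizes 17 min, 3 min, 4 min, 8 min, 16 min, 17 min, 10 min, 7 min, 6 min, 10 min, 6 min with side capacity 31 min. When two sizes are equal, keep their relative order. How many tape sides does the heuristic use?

4

Sorted descending: 17, 17, 16, 10, 10, 8, 7, 6, 6, 4, 3.
  17 → side 1 (new)  [load 17/31]
  17 → side 2 (new)  [load 17/31]
  16 → side 3 (new)  [load 16/31]
  10 → side 1  [load 27/31]
  10 → side 2  [load 27/31]
  8 → side 3  [load 24/31]
  7 → side 3  [load 31/31]
  6 → side 4 (new)  [load 6/31]
  6 → side 4  [load 12/31]
  4 → side 1  [load 31/31]
  3 → side 2  [load 30/31]
4 tape sides opened.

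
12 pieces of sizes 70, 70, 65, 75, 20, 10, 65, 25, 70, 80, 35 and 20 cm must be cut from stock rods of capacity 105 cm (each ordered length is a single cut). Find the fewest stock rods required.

7

Total = 80 + 75 + 70 + 70 + 70 + 65 + 65 + 35 + 25 + 20 + 20 + 10 = 605 cm.
Lower bound: ⌈605/105⌉ = 6 stock rods.
Also, 7 pieces each exceed 105/2 cm, and no two of those can share a stock rod, so at least 7 stock rods are needed.
A packing using 7 stock rods:
  stock rod 1: 80 + 25 = 105
  stock rod 2: 75 + 20 + 10 = 105
  stock rod 3: 70 + 35 = 105
  stock rod 4: 70 + 20 = 90
  stock rod 5: 70 = 70
  stock rod 6: 65 = 65
  stock rod 7: 65 = 65
This matches the lower bound, so 7 is optimal.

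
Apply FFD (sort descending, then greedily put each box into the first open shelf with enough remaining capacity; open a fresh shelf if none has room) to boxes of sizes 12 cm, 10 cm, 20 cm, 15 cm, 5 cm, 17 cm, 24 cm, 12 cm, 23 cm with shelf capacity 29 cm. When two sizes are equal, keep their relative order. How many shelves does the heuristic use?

6

Sorted descending: 24, 23, 20, 17, 15, 12, 12, 10, 5.
  24 → shelf 1 (new)  [load 24/29]
  23 → shelf 2 (new)  [load 23/29]
  20 → shelf 3 (new)  [load 20/29]
  17 → shelf 4 (new)  [load 17/29]
  15 → shelf 5 (new)  [load 15/29]
  12 → shelf 4  [load 29/29]
  12 → shelf 5  [load 27/29]
  10 → shelf 6 (new)  [load 10/29]
  5 → shelf 1  [load 29/29]
6 shelves opened.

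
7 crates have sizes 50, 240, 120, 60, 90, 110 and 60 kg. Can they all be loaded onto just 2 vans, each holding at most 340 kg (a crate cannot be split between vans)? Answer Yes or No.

Total = 730 kg; ⌈730/340⌉ = 3.
At least 3 vans are required, but only 2 are allowed.

No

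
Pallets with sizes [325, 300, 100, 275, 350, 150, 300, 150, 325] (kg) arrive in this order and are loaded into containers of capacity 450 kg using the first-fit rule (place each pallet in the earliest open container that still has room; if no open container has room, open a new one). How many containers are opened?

  325 → container 1 (new)  [load 325/450]
  300 → container 2 (new)  [load 300/450]
  100 → container 1  [load 425/450]
  275 → container 3 (new)  [load 275/450]
  350 → container 4 (new)  [load 350/450]
  150 → container 2  [load 450/450]
  300 → container 5 (new)  [load 300/450]
  150 → container 3  [load 425/450]
  325 → container 6 (new)  [load 325/450]
6 containers opened.

6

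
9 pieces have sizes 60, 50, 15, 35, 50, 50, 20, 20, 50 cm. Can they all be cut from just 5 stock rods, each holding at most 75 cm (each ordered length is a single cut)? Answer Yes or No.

Total = 350 cm; ⌈350/75⌉ = 5.
The bound of 5 does not rule out 5, but exhaustive search shows no assignment into 5 stock rods of capacity 75 cm exists — the minimum is 6.

No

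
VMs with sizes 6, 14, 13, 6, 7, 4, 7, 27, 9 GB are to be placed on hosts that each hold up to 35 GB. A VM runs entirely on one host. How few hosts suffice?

3

Total = 27 + 14 + 13 + 9 + 7 + 7 + 6 + 6 + 4 = 93 GB.
Lower bound: ⌈93/35⌉ = 3 hosts.
A packing using 3 hosts:
  host 1: 27 + 7 = 34
  host 2: 14 + 13 + 7 = 34
  host 3: 9 + 6 + 6 + 4 = 25
This matches the lower bound, so 3 is optimal.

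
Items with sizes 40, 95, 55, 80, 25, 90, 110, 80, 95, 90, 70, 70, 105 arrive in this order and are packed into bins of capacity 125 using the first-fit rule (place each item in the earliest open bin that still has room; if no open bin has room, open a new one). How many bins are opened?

11

  40 → bin 1 (new)  [load 40/125]
  95 → bin 2 (new)  [load 95/125]
  55 → bin 1  [load 95/125]
  80 → bin 3 (new)  [load 80/125]
  25 → bin 1  [load 120/125]
  90 → bin 4 (new)  [load 90/125]
  110 → bin 5 (new)  [load 110/125]
  80 → bin 6 (new)  [load 80/125]
  95 → bin 7 (new)  [load 95/125]
  90 → bin 8 (new)  [load 90/125]
  70 → bin 9 (new)  [load 70/125]
  70 → bin 10 (new)  [load 70/125]
  105 → bin 11 (new)  [load 105/125]
11 bins opened.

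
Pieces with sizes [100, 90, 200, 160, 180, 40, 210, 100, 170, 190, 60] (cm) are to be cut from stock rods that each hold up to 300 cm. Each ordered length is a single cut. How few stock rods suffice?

6

Total = 210 + 200 + 190 + 180 + 170 + 160 + 100 + 100 + 90 + 60 + 40 = 1500 cm.
Lower bound: ⌈1500/300⌉ = 5 stock rods.
Also, 6 pieces each exceed 150 cm, and no two of those can share a stock rod, so at least 6 stock rods are needed.
A packing using 6 stock rods:
  stock rod 1: 210 + 90 = 300
  stock rod 2: 200 + 100 = 300
  stock rod 3: 190 + 100 = 290
  stock rod 4: 180 + 60 + 40 = 280
  stock rod 5: 170 = 170
  stock rod 6: 160 = 160
This matches the lower bound, so 6 is optimal.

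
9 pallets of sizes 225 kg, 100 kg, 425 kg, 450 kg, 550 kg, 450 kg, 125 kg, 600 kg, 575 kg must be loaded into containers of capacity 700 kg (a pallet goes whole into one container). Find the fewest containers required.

Total = 600 + 575 + 550 + 450 + 450 + 425 + 225 + 125 + 100 = 3500 kg.
Lower bound: ⌈3500/700⌉ = 5 containers.
Also, 6 pallets each exceed 350 kg, and no two of those can share a container, so at least 6 containers are needed.
A packing using 6 containers:
  container 1: 600 + 100 = 700
  container 2: 575 + 125 = 700
  container 3: 550 = 550
  container 4: 450 + 225 = 675
  container 5: 450 = 450
  container 6: 425 = 425
This matches the lower bound, so 6 is optimal.

6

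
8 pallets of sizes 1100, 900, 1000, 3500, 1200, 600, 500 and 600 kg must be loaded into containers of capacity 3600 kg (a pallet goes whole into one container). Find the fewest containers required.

3

Total = 3500 + 1200 + 1100 + 1000 + 900 + 600 + 600 + 500 = 9400 kg.
Lower bound: ⌈9400/3600⌉ = 3 containers.
A packing using 3 containers:
  container 1: 3500 = 3500
  container 2: 1200 + 1100 + 1000 = 3300
  container 3: 900 + 600 + 600 + 500 = 2600
This matches the lower bound, so 3 is optimal.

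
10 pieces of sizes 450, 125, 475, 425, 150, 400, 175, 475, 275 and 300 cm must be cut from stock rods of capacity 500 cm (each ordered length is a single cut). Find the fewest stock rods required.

Total = 475 + 475 + 450 + 425 + 400 + 300 + 275 + 175 + 150 + 125 = 3250 cm.
Lower bound: ⌈3250/500⌉ = 7 stock rods.
A packing using 8 stock rods:
  stock rod 1: 475 = 475
  stock rod 2: 475 = 475
  stock rod 3: 450 = 450
  stock rod 4: 425 = 425
  stock rod 5: 400 = 400
  stock rod 6: 300 + 175 = 475
  stock rod 7: 275 + 150 = 425
  stock rod 8: 125 = 125
No arrangement into 7 stock rods stays within capacity, so 8 is optimal.

8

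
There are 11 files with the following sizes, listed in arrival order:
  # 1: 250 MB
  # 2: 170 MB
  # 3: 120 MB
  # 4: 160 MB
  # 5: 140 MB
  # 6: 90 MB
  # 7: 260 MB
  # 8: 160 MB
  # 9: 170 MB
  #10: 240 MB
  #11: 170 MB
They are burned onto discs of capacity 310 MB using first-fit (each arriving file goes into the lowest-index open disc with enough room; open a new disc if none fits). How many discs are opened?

  250 → disc 1 (new)  [load 250/310]
  170 → disc 2 (new)  [load 170/310]
  120 → disc 2  [load 290/310]
  160 → disc 3 (new)  [load 160/310]
  140 → disc 3  [load 300/310]
  90 → disc 4 (new)  [load 90/310]
  260 → disc 5 (new)  [load 260/310]
  160 → disc 4  [load 250/310]
  170 → disc 6 (new)  [load 170/310]
  240 → disc 7 (new)  [load 240/310]
  170 → disc 8 (new)  [load 170/310]
8 discs opened.

8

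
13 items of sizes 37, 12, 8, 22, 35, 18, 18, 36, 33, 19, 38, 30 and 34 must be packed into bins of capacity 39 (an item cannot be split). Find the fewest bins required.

10

Total = 38 + 37 + 36 + 35 + 34 + 33 + 30 + 22 + 19 + 18 + 18 + 12 + 8 = 340.
Lower bound: ⌈340/39⌉ = 9 bins.
A packing using 10 bins:
  bin 1: 38 = 38
  bin 2: 37 = 37
  bin 3: 36 = 36
  bin 4: 35 = 35
  bin 5: 34 = 34
  bin 6: 33 = 33
  bin 7: 30 + 8 = 38
  bin 8: 22 + 12 = 34
  bin 9: 19 + 18 = 37
  bin 10: 18 = 18
No arrangement into 9 bins stays within capacity, so 10 is optimal.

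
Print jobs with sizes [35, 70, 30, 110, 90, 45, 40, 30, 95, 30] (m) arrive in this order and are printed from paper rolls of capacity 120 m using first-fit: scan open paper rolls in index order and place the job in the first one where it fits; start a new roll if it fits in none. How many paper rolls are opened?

  35 → roll 1 (new)  [load 35/120]
  70 → roll 1  [load 105/120]
  30 → roll 2 (new)  [load 30/120]
  110 → roll 3 (new)  [load 110/120]
  90 → roll 2  [load 120/120]
  45 → roll 4 (new)  [load 45/120]
  40 → roll 4  [load 85/120]
  30 → roll 4  [load 115/120]
  95 → roll 5 (new)  [load 95/120]
  30 → roll 6 (new)  [load 30/120]
6 paper rolls opened.

6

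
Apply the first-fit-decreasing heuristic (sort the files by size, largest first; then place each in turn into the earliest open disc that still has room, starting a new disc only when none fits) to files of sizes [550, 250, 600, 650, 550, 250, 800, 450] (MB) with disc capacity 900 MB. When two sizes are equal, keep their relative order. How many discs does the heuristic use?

Sorted descending: 800, 650, 600, 550, 550, 450, 250, 250.
  800 → disc 1 (new)  [load 800/900]
  650 → disc 2 (new)  [load 650/900]
  600 → disc 3 (new)  [load 600/900]
  550 → disc 4 (new)  [load 550/900]
  550 → disc 5 (new)  [load 550/900]
  450 → disc 6 (new)  [load 450/900]
  250 → disc 2  [load 900/900]
  250 → disc 3  [load 850/900]
6 discs opened.

6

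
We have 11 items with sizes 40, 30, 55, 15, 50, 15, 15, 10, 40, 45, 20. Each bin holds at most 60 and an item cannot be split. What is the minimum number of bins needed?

Total = 55 + 50 + 45 + 40 + 40 + 30 + 20 + 15 + 15 + 15 + 10 = 335.
Lower bound: ⌈335/60⌉ = 6 bins.
A packing using 6 bins:
  bin 1: 55 = 55
  bin 2: 50 + 10 = 60
  bin 3: 45 + 15 = 60
  bin 4: 40 + 20 = 60
  bin 5: 40 + 15 = 55
  bin 6: 30 + 15 = 45
This matches the lower bound, so 6 is optimal.

6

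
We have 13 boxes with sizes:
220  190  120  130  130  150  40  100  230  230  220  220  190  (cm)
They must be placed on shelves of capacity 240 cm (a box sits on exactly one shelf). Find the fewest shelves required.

11

Total = 230 + 230 + 220 + 220 + 220 + 190 + 190 + 150 + 130 + 130 + 120 + 100 + 40 = 2170 cm.
Lower bound: ⌈2170/240⌉ = 10 shelves.
A packing using 11 shelves:
  shelf 1: 230 = 230
  shelf 2: 230 = 230
  shelf 3: 220 = 220
  shelf 4: 220 = 220
  shelf 5: 220 = 220
  shelf 6: 190 + 40 = 230
  shelf 7: 190 = 190
  shelf 8: 150 = 150
  shelf 9: 130 + 100 = 230
  shelf 10: 130 = 130
  shelf 11: 120 = 120
No arrangement into 10 shelves stays within capacity, so 11 is optimal.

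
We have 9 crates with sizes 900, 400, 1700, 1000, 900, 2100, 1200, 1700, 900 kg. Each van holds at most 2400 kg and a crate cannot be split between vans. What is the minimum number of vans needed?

6

Total = 2100 + 1700 + 1700 + 1200 + 1000 + 900 + 900 + 900 + 400 = 10800 kg.
Lower bound: ⌈10800/2400⌉ = 5 vans.
A packing using 6 vans:
  van 1: 2100 = 2100
  van 2: 1700 + 400 = 2100
  van 3: 1700 = 1700
  van 4: 1200 + 1000 = 2200
  van 5: 900 + 900 = 1800
  van 6: 900 = 900
No arrangement into 5 vans stays within capacity, so 6 is optimal.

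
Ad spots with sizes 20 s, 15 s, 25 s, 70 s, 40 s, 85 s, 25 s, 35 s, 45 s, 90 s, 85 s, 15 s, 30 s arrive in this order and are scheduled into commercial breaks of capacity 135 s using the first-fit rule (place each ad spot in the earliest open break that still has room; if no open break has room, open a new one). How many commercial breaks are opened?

5

  20 → break 1 (new)  [load 20/135]
  15 → break 1  [load 35/135]
  25 → break 1  [load 60/135]
  70 → break 1  [load 130/135]
  40 → break 2 (new)  [load 40/135]
  85 → break 2  [load 125/135]
  25 → break 3 (new)  [load 25/135]
  35 → break 3  [load 60/135]
  45 → break 3  [load 105/135]
  90 → break 4 (new)  [load 90/135]
  85 → break 5 (new)  [load 85/135]
  15 → break 3  [load 120/135]
  30 → break 4  [load 120/135]
5 commercial breaks opened.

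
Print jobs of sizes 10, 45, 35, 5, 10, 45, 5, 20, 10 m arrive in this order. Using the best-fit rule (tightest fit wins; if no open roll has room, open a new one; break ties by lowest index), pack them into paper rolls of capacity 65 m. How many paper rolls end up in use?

  10 → roll 1 (new)  [load 10/65]
  45 → roll 1  [load 55/65]
  35 → roll 2 (new)  [load 35/65]
  5 → roll 1  [load 60/65]
  10 → roll 2  [load 45/65]
  45 → roll 3 (new)  [load 45/65]
  5 → roll 1  [load 65/65]
  20 → roll 2  [load 65/65]
  10 → roll 3  [load 55/65]
3 paper rolls opened.

3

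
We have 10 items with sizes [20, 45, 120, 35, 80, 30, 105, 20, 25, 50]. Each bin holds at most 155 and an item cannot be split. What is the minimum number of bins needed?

Total = 120 + 105 + 80 + 50 + 45 + 35 + 30 + 25 + 20 + 20 = 530.
Lower bound: ⌈530/155⌉ = 4 bins.
A packing using 4 bins:
  bin 1: 120 + 35 = 155
  bin 2: 105 + 50 = 155
  bin 3: 80 + 45 + 30 = 155
  bin 4: 25 + 20 + 20 = 65
This matches the lower bound, so 4 is optimal.

4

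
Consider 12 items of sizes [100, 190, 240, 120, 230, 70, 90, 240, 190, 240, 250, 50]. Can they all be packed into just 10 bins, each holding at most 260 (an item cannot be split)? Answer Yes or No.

Yes

A valid assignment using 9 bins:
  bin 1: 250 = 250
  bin 2: 240 = 240
  bin 3: 240 = 240
  bin 4: 240 = 240
  bin 5: 230 = 230
  bin 6: 190 + 70 = 260
  bin 7: 190 + 50 = 240
  bin 8: 120 + 100 = 220
  bin 9: 90 = 90
That uses only 9 ≤ 10, so 10 bins are enough.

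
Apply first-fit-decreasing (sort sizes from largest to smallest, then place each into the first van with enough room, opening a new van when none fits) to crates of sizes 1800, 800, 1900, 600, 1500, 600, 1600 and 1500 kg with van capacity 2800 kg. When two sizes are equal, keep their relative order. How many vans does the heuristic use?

5

Sorted descending: 1900, 1800, 1600, 1500, 1500, 800, 600, 600.
  1900 → van 1 (new)  [load 1900/2800]
  1800 → van 2 (new)  [load 1800/2800]
  1600 → van 3 (new)  [load 1600/2800]
  1500 → van 4 (new)  [load 1500/2800]
  1500 → van 5 (new)  [load 1500/2800]
  800 → van 1  [load 2700/2800]
  600 → van 2  [load 2400/2800]
  600 → van 3  [load 2200/2800]
5 vans opened.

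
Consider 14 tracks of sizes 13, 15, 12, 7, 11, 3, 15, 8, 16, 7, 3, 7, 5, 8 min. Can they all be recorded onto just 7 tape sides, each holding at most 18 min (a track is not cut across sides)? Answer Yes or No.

Total = 130 min; ⌈130/18⌉ = 8.
At least 8 tape sides are required, but only 7 are allowed.

No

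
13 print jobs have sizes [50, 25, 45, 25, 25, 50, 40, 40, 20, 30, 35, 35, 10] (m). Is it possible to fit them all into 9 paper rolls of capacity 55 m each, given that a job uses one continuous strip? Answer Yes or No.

Yes

A valid assignment using 9 paper rolls:
  roll 1: 50 = 50
  roll 2: 50 = 50
  roll 3: 45 + 10 = 55
  roll 4: 40 = 40
  roll 5: 40 = 40
  roll 6: 35 + 20 = 55
  roll 7: 35 = 35
  roll 8: 30 + 25 = 55
  roll 9: 25 + 25 = 50
Every load is within 55 m, so 9 paper rolls suffice.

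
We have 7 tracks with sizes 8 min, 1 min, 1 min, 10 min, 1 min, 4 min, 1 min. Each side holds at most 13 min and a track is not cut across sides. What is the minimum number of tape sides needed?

Total = 10 + 8 + 4 + 1 + 1 + 1 + 1 = 26 min.
Lower bound: ⌈26/13⌉ = 2 tape sides.
A packing using 2 tape sides:
  side 1: 10 + 1 + 1 + 1 = 13
  side 2: 8 + 4 + 1 = 13
This matches the lower bound, so 2 is optimal.

2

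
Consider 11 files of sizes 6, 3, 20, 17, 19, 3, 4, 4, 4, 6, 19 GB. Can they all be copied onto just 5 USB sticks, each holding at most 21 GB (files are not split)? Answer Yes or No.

Total = 105 GB; ⌈105/21⌉ = 5.
The bound of 5 does not rule out 5, but exhaustive search shows no assignment into 5 USB sticks of capacity 21 GB exists — the minimum is 6.

No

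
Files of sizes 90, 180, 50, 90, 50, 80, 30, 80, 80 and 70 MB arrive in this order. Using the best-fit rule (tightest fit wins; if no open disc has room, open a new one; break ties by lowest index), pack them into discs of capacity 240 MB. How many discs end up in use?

  90 → disc 1 (new)  [load 90/240]
  180 → disc 2 (new)  [load 180/240]
  50 → disc 2  [load 230/240]
  90 → disc 1  [load 180/240]
  50 → disc 1  [load 230/240]
  80 → disc 3 (new)  [load 80/240]
  30 → disc 3  [load 110/240]
  80 → disc 3  [load 190/240]
  80 → disc 4 (new)  [load 80/240]
  70 → disc 4  [load 150/240]
4 discs opened.

4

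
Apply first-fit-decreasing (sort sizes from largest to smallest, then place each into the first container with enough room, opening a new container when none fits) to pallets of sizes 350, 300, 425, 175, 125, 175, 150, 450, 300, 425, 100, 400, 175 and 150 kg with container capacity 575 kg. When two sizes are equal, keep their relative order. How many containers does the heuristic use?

Sorted descending: 450, 425, 425, 400, 350, 300, 300, 175, 175, 175, 150, 150, 125, 100.
  450 → container 1 (new)  [load 450/575]
  425 → container 2 (new)  [load 425/575]
  425 → container 3 (new)  [load 425/575]
  400 → container 4 (new)  [load 400/575]
  350 → container 5 (new)  [load 350/575]
  300 → container 6 (new)  [load 300/575]
  300 → container 7 (new)  [load 300/575]
  175 → container 4  [load 575/575]
  175 → container 5  [load 525/575]
  175 → container 6  [load 475/575]
  150 → container 2  [load 575/575]
  150 → container 3  [load 575/575]
  125 → container 1  [load 575/575]
  100 → container 6  [load 575/575]
7 containers opened.

7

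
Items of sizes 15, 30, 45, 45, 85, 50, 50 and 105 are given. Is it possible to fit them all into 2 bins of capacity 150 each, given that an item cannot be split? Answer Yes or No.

Total = 425; ⌈425/150⌉ = 3.
At least 3 bins are required, but only 2 are allowed.

No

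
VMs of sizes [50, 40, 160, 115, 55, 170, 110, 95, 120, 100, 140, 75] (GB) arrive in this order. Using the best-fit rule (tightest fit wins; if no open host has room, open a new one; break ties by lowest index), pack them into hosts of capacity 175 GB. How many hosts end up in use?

  50 → host 1 (new)  [load 50/175]
  40 → host 1  [load 90/175]
  160 → host 2 (new)  [load 160/175]
  115 → host 3 (new)  [load 115/175]
  55 → host 3  [load 170/175]
  170 → host 4 (new)  [load 170/175]
  110 → host 5 (new)  [load 110/175]
  95 → host 6 (new)  [load 95/175]
  120 → host 7 (new)  [load 120/175]
  100 → host 8 (new)  [load 100/175]
  140 → host 9 (new)  [load 140/175]
  75 → host 8  [load 175/175]
9 hosts opened.

9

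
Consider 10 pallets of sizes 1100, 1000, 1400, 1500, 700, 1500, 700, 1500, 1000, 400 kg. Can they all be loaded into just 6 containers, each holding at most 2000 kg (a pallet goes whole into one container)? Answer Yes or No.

Total = 10800 kg; ⌈10800/2000⌉ = 6.
The bound of 6 does not rule out 6, but exhaustive search shows no assignment into 6 containers of capacity 2000 kg exists — the minimum is 7.

No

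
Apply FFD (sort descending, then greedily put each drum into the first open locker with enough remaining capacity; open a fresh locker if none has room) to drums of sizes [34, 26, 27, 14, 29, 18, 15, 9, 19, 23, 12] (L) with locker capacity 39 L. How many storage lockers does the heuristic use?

7

Sorted descending: 34, 29, 27, 26, 23, 19, 18, 15, 14, 12, 9.
  34 → locker 1 (new)  [load 34/39]
  29 → locker 2 (new)  [load 29/39]
  27 → locker 3 (new)  [load 27/39]
  26 → locker 4 (new)  [load 26/39]
  23 → locker 5 (new)  [load 23/39]
  19 → locker 6 (new)  [load 19/39]
  18 → locker 6  [load 37/39]
  15 → locker 5  [load 38/39]
  14 → locker 7 (new)  [load 14/39]
  12 → locker 3  [load 39/39]
  9 → locker 2  [load 38/39]
7 storage lockers opened.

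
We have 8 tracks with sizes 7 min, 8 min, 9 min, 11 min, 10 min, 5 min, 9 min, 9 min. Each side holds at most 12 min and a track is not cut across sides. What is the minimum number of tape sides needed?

7

Total = 11 + 10 + 9 + 9 + 9 + 8 + 7 + 5 = 68 min.
Lower bound: ⌈68/12⌉ = 6 tape sides.
Also, 7 tracks each exceed 6 min, and no two of those can share a side, so at least 7 tape sides are needed.
A packing using 7 tape sides:
  side 1: 11 = 11
  side 2: 10 = 10
  side 3: 9 = 9
  side 4: 9 = 9
  side 5: 9 = 9
  side 6: 8 = 8
  side 7: 7 + 5 = 12
This matches the lower bound, so 7 is optimal.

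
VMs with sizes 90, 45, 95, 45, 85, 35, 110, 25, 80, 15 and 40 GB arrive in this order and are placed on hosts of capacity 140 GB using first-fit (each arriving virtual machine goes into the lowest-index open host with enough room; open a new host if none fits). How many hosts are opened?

5

  90 → host 1 (new)  [load 90/140]
  45 → host 1  [load 135/140]
  95 → host 2 (new)  [load 95/140]
  45 → host 2  [load 140/140]
  85 → host 3 (new)  [load 85/140]
  35 → host 3  [load 120/140]
  110 → host 4 (new)  [load 110/140]
  25 → host 4  [load 135/140]
  80 → host 5 (new)  [load 80/140]
  15 → host 3  [load 135/140]
  40 → host 5  [load 120/140]
5 hosts opened.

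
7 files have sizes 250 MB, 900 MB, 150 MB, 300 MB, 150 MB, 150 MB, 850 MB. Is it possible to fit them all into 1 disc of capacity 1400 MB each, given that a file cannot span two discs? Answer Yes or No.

Total = 2750 MB; ⌈2750/1400⌉ = 2.
At least 2 discs are required, but only 1 is allowed.

No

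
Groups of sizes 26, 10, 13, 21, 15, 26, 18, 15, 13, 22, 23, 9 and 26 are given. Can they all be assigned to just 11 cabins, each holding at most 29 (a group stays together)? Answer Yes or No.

A valid assignment using 10 cabins:
  cabin 1: 26 = 26
  cabin 2: 26 = 26
  cabin 3: 26 = 26
  cabin 4: 23 = 23
  cabin 5: 22 = 22
  cabin 6: 21 = 21
  cabin 7: 18 + 10 = 28
  cabin 8: 15 + 13 = 28
  cabin 9: 15 + 13 = 28
  cabin 10: 9 = 9
That uses only 10 ≤ 11, so 11 cabins are enough.

Yes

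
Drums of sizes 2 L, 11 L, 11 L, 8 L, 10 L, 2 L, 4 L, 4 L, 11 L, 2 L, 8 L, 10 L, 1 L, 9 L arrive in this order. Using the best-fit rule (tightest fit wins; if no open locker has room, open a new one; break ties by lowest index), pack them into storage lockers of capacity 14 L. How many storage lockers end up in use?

8

  2 → locker 1 (new)  [load 2/14]
  11 → locker 1  [load 13/14]
  11 → locker 2 (new)  [load 11/14]
  8 → locker 3 (new)  [load 8/14]
  10 → locker 4 (new)  [load 10/14]
  2 → locker 2  [load 13/14]
  4 → locker 4  [load 14/14]
  4 → locker 3  [load 12/14]
  11 → locker 5 (new)  [load 11/14]
  2 → locker 3  [load 14/14]
  8 → locker 6 (new)  [load 8/14]
  10 → locker 7 (new)  [load 10/14]
  1 → locker 1  [load 14/14]
  9 → locker 8 (new)  [load 9/14]
8 storage lockers opened.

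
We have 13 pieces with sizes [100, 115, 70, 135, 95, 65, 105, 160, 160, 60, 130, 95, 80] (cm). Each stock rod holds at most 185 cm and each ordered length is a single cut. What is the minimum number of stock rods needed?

Total = 160 + 160 + 135 + 130 + 115 + 105 + 100 + 95 + 95 + 80 + 70 + 65 + 60 = 1370 cm.
Lower bound: ⌈1370/185⌉ = 8 stock rods.
Also, 9 pieces each exceed 185/2 cm, and no two of those can share a stock rod, so at least 9 stock rods are needed.
A packing using 9 stock rods:
  stock rod 1: 160 = 160
  stock rod 2: 160 = 160
  stock rod 3: 135 = 135
  stock rod 4: 130 = 130
  stock rod 5: 115 + 70 = 185
  stock rod 6: 105 + 80 = 185
  stock rod 7: 100 + 65 = 165
  stock rod 8: 95 + 60 = 155
  stock rod 9: 95 = 95
This matches the lower bound, so 9 is optimal.

9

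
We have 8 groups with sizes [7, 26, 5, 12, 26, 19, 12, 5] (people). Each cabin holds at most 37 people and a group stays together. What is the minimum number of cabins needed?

4

Total = 26 + 26 + 19 + 12 + 12 + 7 + 5 + 5 = 112 people.
Lower bound: ⌈112/37⌉ = 4 cabins.
A packing using 4 cabins:
  cabin 1: 26 + 7 = 33
  cabin 2: 26 + 5 + 5 = 36
  cabin 3: 19 + 12 = 31
  cabin 4: 12 = 12
This matches the lower bound, so 4 is optimal.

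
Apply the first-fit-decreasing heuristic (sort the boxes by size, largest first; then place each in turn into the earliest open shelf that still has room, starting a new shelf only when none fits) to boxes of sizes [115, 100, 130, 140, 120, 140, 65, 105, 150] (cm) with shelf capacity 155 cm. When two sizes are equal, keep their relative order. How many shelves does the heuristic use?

9

Sorted descending: 150, 140, 140, 130, 120, 115, 105, 100, 65.
  150 → shelf 1 (new)  [load 150/155]
  140 → shelf 2 (new)  [load 140/155]
  140 → shelf 3 (new)  [load 140/155]
  130 → shelf 4 (new)  [load 130/155]
  120 → shelf 5 (new)  [load 120/155]
  115 → shelf 6 (new)  [load 115/155]
  105 → shelf 7 (new)  [load 105/155]
  100 → shelf 8 (new)  [load 100/155]
  65 → shelf 9 (new)  [load 65/155]
9 shelves opened.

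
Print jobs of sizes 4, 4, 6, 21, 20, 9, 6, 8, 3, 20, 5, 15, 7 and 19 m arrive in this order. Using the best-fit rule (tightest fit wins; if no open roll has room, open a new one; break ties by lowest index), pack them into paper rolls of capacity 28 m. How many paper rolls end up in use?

6

  4 → roll 1 (new)  [load 4/28]
  4 → roll 1  [load 8/28]
  6 → roll 1  [load 14/28]
  21 → roll 2 (new)  [load 21/28]
  20 → roll 3 (new)  [load 20/28]
  9 → roll 1  [load 23/28]
  6 → roll 2  [load 27/28]
  8 → roll 3  [load 28/28]
  3 → roll 1  [load 26/28]
  20 → roll 4 (new)  [load 20/28]
  5 → roll 4  [load 25/28]
  15 → roll 5 (new)  [load 15/28]
  7 → roll 5  [load 22/28]
  19 → roll 6 (new)  [load 19/28]
6 paper rolls opened.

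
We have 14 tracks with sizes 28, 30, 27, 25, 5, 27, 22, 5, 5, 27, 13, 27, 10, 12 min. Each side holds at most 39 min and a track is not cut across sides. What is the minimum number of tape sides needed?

8

Total = 30 + 28 + 27 + 27 + 27 + 27 + 25 + 22 + 13 + 12 + 10 + 5 + 5 + 5 = 263 min.
Lower bound: ⌈263/39⌉ = 7 tape sides.
Also, 8 tracks each exceed 39/2 min, and no two of those can share a side, so at least 8 tape sides are needed.
A packing using 8 tape sides:
  side 1: 30 + 5 = 35
  side 2: 28 + 10 = 38
  side 3: 27 + 12 = 39
  side 4: 27 + 5 + 5 = 37
  side 5: 27 = 27
  side 6: 27 = 27
  side 7: 25 + 13 = 38
  side 8: 22 = 22
This matches the lower bound, so 8 is optimal.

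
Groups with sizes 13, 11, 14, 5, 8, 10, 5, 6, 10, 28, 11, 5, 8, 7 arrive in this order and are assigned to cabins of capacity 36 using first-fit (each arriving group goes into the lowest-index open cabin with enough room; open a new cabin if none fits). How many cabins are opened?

  13 → cabin 1 (new)  [load 13/36]
  11 → cabin 1  [load 24/36]
  14 → cabin 2 (new)  [load 14/36]
  5 → cabin 1  [load 29/36]
  8 → cabin 2  [load 22/36]
  10 → cabin 2  [load 32/36]
  5 → cabin 1  [load 34/36]
  6 → cabin 3 (new)  [load 6/36]
  10 → cabin 3  [load 16/36]
  28 → cabin 4 (new)  [load 28/36]
  11 → cabin 3  [load 27/36]
  5 → cabin 3  [load 32/36]
  8 → cabin 4  [load 36/36]
  7 → cabin 5 (new)  [load 7/36]
5 cabins opened.

5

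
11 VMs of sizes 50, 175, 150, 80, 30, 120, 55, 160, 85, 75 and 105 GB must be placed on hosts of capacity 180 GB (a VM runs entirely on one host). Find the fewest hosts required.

7

Total = 175 + 160 + 150 + 120 + 105 + 85 + 80 + 75 + 55 + 50 + 30 = 1085 GB.
Lower bound: ⌈1085/180⌉ = 7 hosts.
A packing using 7 hosts:
  host 1: 175 = 175
  host 2: 160 = 160
  host 3: 150 + 30 = 180
  host 4: 120 + 55 = 175
  host 5: 105 + 75 = 180
  host 6: 85 + 80 = 165
  host 7: 50 = 50
This matches the lower bound, so 7 is optimal.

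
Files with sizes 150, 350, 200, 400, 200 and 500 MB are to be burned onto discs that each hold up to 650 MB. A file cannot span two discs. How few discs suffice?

Total = 500 + 400 + 350 + 200 + 200 + 150 = 1800 MB.
Lower bound: ⌈1800/650⌉ = 3 discs.
A packing using 3 discs:
  disc 1: 500 + 150 = 650
  disc 2: 400 + 200 = 600
  disc 3: 350 + 200 = 550
This matches the lower bound, so 3 is optimal.

3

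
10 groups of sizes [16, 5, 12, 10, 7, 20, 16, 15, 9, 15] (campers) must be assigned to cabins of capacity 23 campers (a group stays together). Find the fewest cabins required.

Total = 20 + 16 + 16 + 15 + 15 + 12 + 10 + 9 + 7 + 5 = 125 campers.
Lower bound: ⌈125/23⌉ = 6 cabins.
A packing using 7 cabins:
  cabin 1: 20 = 20
  cabin 2: 16 + 7 = 23
  cabin 3: 16 + 5 = 21
  cabin 4: 15 = 15
  cabin 5: 15 = 15
  cabin 6: 12 + 10 = 22
  cabin 7: 9 = 9
No arrangement into 6 cabins stays within capacity, so 7 is optimal.

7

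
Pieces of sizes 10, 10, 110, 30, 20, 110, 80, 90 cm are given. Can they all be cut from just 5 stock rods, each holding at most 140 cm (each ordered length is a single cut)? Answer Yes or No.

A valid assignment using 4 stock rods:
  stock rod 1: 110 + 30 = 140
  stock rod 2: 110 + 20 + 10 = 140
  stock rod 3: 90 + 10 = 100
  stock rod 4: 80 = 80
That uses only 4 ≤ 5, so 5 stock rods are enough.

Yes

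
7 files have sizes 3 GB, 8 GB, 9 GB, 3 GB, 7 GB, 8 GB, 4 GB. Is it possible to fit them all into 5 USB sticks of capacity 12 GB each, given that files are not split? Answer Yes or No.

Yes

A valid assignment using 4 USB sticks:
  USB stick 1: 9 + 3 = 12
  USB stick 2: 8 + 4 = 12
  USB stick 3: 8 + 3 = 11
  USB stick 4: 7 = 7
That uses only 4 ≤ 5, so 5 USB sticks are enough.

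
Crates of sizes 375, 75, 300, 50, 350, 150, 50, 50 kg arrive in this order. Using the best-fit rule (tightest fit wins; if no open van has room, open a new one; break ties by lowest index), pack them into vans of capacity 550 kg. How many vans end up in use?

3

  375 → van 1 (new)  [load 375/550]
  75 → van 1  [load 450/550]
  300 → van 2 (new)  [load 300/550]
  50 → van 1  [load 500/550]
  350 → van 3 (new)  [load 350/550]
  150 → van 3  [load 500/550]
  50 → van 1  [load 550/550]
  50 → van 3  [load 550/550]
3 vans opened.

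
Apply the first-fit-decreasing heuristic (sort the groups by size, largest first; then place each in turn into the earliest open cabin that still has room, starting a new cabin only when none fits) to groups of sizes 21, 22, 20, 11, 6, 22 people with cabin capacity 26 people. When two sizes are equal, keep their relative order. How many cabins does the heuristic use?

5

Sorted descending: 22, 22, 21, 20, 11, 6.
  22 → cabin 1 (new)  [load 22/26]
  22 → cabin 2 (new)  [load 22/26]
  21 → cabin 3 (new)  [load 21/26]
  20 → cabin 4 (new)  [load 20/26]
  11 → cabin 5 (new)  [load 11/26]
  6 → cabin 4  [load 26/26]
5 cabins opened.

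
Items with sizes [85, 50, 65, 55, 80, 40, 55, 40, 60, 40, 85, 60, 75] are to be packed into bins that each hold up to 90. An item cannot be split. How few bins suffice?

Total = 85 + 85 + 80 + 75 + 65 + 60 + 60 + 55 + 55 + 50 + 40 + 40 + 40 = 790.
Lower bound: ⌈790/90⌉ = 9 bins.
Also, 10 items each exceed 45, and no two of those can share a bin, so at least 10 bins are needed.
A packing using 11 bins:
  bin 1: 85 = 85
  bin 2: 85 = 85
  bin 3: 80 = 80
  bin 4: 75 = 75
  bin 5: 65 = 65
  bin 6: 60 = 60
  bin 7: 60 = 60
  bin 8: 55 = 55
  bin 9: 55 = 55
  bin 10: 50 + 40 = 90
  bin 11: 40 + 40 = 80
No arrangement into 10 bins stays within capacity, so 11 is optimal.

11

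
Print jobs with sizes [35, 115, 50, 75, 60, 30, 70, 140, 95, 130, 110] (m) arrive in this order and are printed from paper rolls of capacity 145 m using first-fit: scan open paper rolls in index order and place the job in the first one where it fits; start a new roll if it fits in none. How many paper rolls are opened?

  35 → roll 1 (new)  [load 35/145]
  115 → roll 2 (new)  [load 115/145]
  50 → roll 1  [load 85/145]
  75 → roll 3 (new)  [load 75/145]
  60 → roll 1  [load 145/145]
  30 → roll 2  [load 145/145]
  70 → roll 3  [load 145/145]
  140 → roll 4 (new)  [load 140/145]
  95 → roll 5 (new)  [load 95/145]
  130 → roll 6 (new)  [load 130/145]
  110 → roll 7 (new)  [load 110/145]
7 paper rolls opened.

7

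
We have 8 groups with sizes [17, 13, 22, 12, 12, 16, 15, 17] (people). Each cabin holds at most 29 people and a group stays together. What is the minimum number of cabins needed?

Total = 22 + 17 + 17 + 16 + 15 + 13 + 12 + 12 = 124 people.
Lower bound: ⌈124/29⌉ = 5 cabins.
A packing using 5 cabins:
  cabin 1: 22 = 22
  cabin 2: 17 + 12 = 29
  cabin 3: 17 + 12 = 29
  cabin 4: 16 + 13 = 29
  cabin 5: 15 = 15
This matches the lower bound, so 5 is optimal.

5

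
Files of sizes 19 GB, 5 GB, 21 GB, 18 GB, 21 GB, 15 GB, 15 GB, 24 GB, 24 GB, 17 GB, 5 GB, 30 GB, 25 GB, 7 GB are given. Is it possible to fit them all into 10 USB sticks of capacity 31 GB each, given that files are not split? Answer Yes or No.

A valid assignment using 10 USB sticks:
  USB stick 1: 30 = 30
  USB stick 2: 25 + 5 = 30
  USB stick 3: 24 + 7 = 31
  USB stick 4: 24 + 5 = 29
  USB stick 5: 21 = 21
  USB stick 6: 21 = 21
  USB stick 7: 19 = 19
  USB stick 8: 18 = 18
  USB stick 9: 17 = 17
  USB stick 10: 15 + 15 = 30
Every load is within 31 GB, so 10 USB sticks suffice.

Yes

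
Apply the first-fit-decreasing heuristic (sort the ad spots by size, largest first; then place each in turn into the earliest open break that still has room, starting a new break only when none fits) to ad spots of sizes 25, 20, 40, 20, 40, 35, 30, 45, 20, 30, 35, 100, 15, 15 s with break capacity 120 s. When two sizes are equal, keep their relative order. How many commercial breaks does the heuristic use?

4

Sorted descending: 100, 45, 40, 40, 35, 35, 30, 30, 25, 20, 20, 20, 15, 15.
  100 → break 1 (new)  [load 100/120]
  45 → break 2 (new)  [load 45/120]
  40 → break 2  [load 85/120]
  40 → break 3 (new)  [load 40/120]
  35 → break 2  [load 120/120]
  35 → break 3  [load 75/120]
  30 → break 3  [load 105/120]
  30 → break 4 (new)  [load 30/120]
  25 → break 4  [load 55/120]
  20 → break 1  [load 120/120]
  20 → break 4  [load 75/120]
  20 → break 4  [load 95/120]
  15 → break 3  [load 120/120]
  15 → break 4  [load 110/120]
4 commercial breaks opened.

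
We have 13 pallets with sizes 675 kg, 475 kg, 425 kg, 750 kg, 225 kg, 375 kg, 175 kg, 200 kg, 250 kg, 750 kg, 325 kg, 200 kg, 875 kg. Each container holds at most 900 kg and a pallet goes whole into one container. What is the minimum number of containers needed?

7

Total = 875 + 750 + 750 + 675 + 475 + 425 + 375 + 325 + 250 + 225 + 200 + 200 + 175 = 5700 kg.
Lower bound: ⌈5700/900⌉ = 7 containers.
A packing using 7 containers:
  container 1: 875 = 875
  container 2: 750 = 750
  container 3: 750 = 750
  container 4: 675 + 225 = 900
  container 5: 475 + 425 = 900
  container 6: 375 + 325 + 200 = 900
  container 7: 250 + 200 + 175 = 625
This matches the lower bound, so 7 is optimal.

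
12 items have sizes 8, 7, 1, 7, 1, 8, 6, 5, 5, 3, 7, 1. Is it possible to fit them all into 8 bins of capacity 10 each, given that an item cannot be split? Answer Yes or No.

A valid assignment using 7 bins:
  bin 1: 8 + 1 + 1 = 10
  bin 2: 8 + 1 = 9
  bin 3: 7 + 3 = 10
  bin 4: 7 = 7
  bin 5: 7 = 7
  bin 6: 6 = 6
  bin 7: 5 + 5 = 10
That uses only 7 ≤ 8, so 8 bins are enough.

Yes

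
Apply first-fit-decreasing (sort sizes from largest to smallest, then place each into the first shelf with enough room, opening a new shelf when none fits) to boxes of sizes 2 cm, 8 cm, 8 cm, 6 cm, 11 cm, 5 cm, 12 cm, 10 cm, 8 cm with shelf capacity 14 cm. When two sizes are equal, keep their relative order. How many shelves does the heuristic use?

Sorted descending: 12, 11, 10, 8, 8, 8, 6, 5, 2.
  12 → shelf 1 (new)  [load 12/14]
  11 → shelf 2 (new)  [load 11/14]
  10 → shelf 3 (new)  [load 10/14]
  8 → shelf 4 (new)  [load 8/14]
  8 → shelf 5 (new)  [load 8/14]
  8 → shelf 6 (new)  [load 8/14]
  6 → shelf 4  [load 14/14]
  5 → shelf 5  [load 13/14]
  2 → shelf 1  [load 14/14]
6 shelves opened.

6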